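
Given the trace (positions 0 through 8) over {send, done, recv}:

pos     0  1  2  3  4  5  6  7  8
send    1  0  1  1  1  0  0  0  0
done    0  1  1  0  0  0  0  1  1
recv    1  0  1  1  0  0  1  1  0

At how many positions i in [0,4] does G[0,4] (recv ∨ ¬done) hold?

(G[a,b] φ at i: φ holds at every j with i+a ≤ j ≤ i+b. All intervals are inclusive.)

Evaluate at each i in [0,4]:
  i=0: ✗ (fails at j=1)
  i=1: ✗ (fails at j=1)
  i=2: ✓ (all of [2,6])
  i=3: ✓ (all of [3,7])
  i=4: ✗ (fails at j=8)
Positions where it holds: {2, 3} → 2.

2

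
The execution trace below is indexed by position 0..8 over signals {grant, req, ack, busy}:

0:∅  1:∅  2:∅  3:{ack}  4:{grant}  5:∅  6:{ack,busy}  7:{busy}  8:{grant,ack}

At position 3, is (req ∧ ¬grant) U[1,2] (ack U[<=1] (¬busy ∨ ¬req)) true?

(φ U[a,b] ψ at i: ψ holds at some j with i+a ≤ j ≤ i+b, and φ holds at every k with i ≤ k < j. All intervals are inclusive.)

Need some j in [4,5] with (ack U[<=1] (¬busy ∨ ¬req)), and (req ∧ ¬grant) at every k in [3,j-1].
  j=4: (ack U[<=1] (¬busy ∨ ¬req)) holds, but (req ∧ ¬grant) fails at k=3 → not this j.
  j=5: (ack U[<=1] (¬busy ∨ ¬req)) holds, but (req ∧ ¬grant) fails at k=3 → not this j.
No j in the window works → until fails.

No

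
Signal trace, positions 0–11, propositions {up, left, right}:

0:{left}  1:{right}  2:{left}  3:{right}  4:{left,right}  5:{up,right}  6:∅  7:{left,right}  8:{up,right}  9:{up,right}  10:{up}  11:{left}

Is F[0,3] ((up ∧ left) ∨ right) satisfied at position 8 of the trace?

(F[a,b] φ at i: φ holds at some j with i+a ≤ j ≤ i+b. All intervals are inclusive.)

Holds

Check ((up ∧ left) ∨ right) at each j in [8,11]:
  j=8: true
  j=9: true
  j=10: false
  j=11: false
Found at j=8 → formula holds.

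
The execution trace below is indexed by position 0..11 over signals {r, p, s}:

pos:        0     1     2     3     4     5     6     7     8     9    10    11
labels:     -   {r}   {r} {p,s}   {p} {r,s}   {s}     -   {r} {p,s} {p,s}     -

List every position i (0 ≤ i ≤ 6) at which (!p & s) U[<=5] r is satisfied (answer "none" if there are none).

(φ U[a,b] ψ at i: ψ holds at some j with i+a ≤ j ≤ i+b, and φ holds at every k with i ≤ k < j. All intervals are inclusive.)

1, 2, 5

Evaluate at each i in [0,6]:
  i=0: ✗ (lhs fails at k=0 before rhs at j=1)
  i=1: ✓ (rhs at j=1)
  i=2: ✓ (rhs at j=2)
  i=3: ✗ (lhs fails at k=3 before rhs at j=5)
  i=4: ✗ (lhs fails at k=4 before rhs at j=5)
  i=5: ✓ (rhs at j=5)
  i=6: ✗ (lhs fails at k=7 before rhs at j=8)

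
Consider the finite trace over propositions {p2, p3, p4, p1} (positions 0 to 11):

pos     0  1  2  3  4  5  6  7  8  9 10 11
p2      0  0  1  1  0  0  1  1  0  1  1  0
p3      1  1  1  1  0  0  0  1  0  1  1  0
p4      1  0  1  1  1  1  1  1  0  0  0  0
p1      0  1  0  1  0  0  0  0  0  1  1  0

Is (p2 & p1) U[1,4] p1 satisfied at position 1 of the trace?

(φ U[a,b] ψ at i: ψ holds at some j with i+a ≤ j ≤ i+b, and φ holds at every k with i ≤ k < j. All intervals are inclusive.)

Need some j in [2,5] with p1, and (p2 & p1) at every k in [1,j-1].
  j=2: p1 false.
  j=3: p1 holds, but (p2 & p1) fails at k=1 → not this j.
  j=4: p1 false.
  j=5: p1 false.
No j in the window works → until fails.

No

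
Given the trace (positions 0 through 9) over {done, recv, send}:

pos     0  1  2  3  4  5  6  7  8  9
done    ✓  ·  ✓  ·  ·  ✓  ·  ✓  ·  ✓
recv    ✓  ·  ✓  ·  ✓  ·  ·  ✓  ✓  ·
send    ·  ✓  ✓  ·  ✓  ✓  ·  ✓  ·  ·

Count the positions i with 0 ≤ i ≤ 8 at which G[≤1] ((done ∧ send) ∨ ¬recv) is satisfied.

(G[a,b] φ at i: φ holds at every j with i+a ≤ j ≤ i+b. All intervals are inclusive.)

4

Evaluate at each i in [0,8]:
  i=0: ✗ (fails at j=0)
  i=1: ✓ (all of [1,2])
  i=2: ✓ (all of [2,3])
  i=3: ✗ (fails at j=4)
  i=4: ✗ (fails at j=4)
  i=5: ✓ (all of [5,6])
  i=6: ✓ (all of [6,7])
  i=7: ✗ (fails at j=8)
  i=8: ✗ (fails at j=8)
Positions where it holds: {1, 2, 5, 6} → 4.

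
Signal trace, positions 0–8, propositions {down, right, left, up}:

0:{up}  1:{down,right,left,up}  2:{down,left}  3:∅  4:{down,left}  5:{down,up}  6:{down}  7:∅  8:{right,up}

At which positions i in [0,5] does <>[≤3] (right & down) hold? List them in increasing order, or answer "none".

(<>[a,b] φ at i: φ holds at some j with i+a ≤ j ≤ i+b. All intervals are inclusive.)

Evaluate at each i in [0,5]:
  i=0: ✓ (witness j=1)
  i=1: ✓ (witness j=1)
  i=2: ✗ (none in [2,5])
  i=3: ✗ (none in [3,6])
  i=4: ✗ (none in [4,7])
  i=5: ✗ (none in [5,8])

0, 1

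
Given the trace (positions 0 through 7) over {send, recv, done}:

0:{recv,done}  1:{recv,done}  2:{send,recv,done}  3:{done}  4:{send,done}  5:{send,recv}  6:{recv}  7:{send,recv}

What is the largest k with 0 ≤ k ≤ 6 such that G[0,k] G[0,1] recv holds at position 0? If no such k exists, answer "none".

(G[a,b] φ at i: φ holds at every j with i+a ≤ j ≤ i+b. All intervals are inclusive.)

G[0,1] recv must hold from j=0 onward; find where it first fails.
  j=0: holds
  j=1: holds
  j=2: fails
Holds on [0,1], so largest k = 1.

1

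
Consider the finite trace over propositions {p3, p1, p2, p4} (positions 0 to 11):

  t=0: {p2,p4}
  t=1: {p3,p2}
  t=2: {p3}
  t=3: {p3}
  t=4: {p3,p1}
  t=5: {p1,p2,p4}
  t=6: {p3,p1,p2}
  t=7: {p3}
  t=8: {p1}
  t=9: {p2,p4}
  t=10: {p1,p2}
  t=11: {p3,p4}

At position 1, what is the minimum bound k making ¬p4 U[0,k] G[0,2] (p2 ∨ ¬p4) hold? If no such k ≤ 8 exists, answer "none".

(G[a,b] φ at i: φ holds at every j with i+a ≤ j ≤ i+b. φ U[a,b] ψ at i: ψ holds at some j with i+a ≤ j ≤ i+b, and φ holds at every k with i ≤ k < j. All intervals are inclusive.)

Need earliest j ≥ 1 with G[0,2] (p2 ∨ ¬p4), and ¬p4 at every k in [1,j-1].
  j=1: rhs holds (empty prefix). k = 0.

0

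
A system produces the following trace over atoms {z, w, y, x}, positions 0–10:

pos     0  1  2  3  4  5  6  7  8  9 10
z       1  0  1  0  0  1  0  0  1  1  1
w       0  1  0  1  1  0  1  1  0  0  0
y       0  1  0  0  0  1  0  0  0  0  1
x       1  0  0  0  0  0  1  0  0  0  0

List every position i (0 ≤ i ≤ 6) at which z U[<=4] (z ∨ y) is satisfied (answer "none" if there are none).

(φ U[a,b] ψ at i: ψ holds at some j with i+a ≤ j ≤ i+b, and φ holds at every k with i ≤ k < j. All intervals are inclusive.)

0, 1, 2, 5

Evaluate at each i in [0,6]:
  i=0: ✓ (rhs at j=0)
  i=1: ✓ (rhs at j=1)
  i=2: ✓ (rhs at j=2)
  i=3: ✗ (lhs fails at k=3 before rhs at j=5)
  i=4: ✗ (lhs fails at k=4 before rhs at j=5)
  i=5: ✓ (rhs at j=5)
  i=6: ✗ (lhs fails at k=6 before rhs at j=8)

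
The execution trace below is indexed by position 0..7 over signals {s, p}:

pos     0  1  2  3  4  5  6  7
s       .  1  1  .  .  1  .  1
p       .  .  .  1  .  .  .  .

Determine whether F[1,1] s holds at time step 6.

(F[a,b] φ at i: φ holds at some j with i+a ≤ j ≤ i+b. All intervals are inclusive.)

Check s at each j in [7,7]:
  j=7: true
Found at j=7 → formula holds.

Yes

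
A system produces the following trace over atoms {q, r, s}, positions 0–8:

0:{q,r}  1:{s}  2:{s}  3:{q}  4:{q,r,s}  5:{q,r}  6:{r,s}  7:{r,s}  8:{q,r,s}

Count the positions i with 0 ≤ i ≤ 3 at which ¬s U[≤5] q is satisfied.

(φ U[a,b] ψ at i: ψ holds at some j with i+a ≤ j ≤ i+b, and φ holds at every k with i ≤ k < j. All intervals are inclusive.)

2

Evaluate at each i in [0,3]:
  i=0: ✓ (rhs at j=0)
  i=1: ✗ (lhs fails at k=1 before rhs at j=3)
  i=2: ✗ (lhs fails at k=2 before rhs at j=3)
  i=3: ✓ (rhs at j=3)
Positions where it holds: {0, 3} → 2.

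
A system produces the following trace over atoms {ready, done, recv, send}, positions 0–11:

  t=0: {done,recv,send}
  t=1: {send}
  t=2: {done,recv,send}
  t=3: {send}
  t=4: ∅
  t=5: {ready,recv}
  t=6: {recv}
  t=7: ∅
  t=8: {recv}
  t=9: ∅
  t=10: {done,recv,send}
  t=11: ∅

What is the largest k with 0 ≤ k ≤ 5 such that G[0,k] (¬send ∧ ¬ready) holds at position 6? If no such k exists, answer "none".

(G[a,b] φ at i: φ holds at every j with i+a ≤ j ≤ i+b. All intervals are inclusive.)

(¬send ∧ ¬ready) must hold from j=6 onward; find where it first fails.
  j=6: holds
  j=7: holds
  j=8: holds
  j=9: holds
  j=10: fails
Holds on [6,9], so largest k = 3.

3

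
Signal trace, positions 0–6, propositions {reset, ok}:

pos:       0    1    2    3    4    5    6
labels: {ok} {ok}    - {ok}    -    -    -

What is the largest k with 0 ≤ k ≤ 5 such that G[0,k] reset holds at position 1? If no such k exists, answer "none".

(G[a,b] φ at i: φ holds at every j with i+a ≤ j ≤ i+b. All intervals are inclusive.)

reset must hold from j=1 onward; find where it first fails.
  j=1: fails → no k works.

none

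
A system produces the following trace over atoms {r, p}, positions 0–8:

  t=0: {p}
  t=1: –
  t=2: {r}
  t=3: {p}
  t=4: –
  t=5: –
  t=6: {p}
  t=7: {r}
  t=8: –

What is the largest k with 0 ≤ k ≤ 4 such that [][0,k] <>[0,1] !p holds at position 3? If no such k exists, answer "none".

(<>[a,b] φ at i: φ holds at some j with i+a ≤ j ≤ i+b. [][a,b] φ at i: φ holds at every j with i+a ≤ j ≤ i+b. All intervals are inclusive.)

4

<>[0,1] !p must hold from j=3 onward; find where it first fails.
  j=3: holds
  j=4: holds
  j=5: holds
  j=6: holds
  j=7: holds
Holds through j=7; largest k = 4.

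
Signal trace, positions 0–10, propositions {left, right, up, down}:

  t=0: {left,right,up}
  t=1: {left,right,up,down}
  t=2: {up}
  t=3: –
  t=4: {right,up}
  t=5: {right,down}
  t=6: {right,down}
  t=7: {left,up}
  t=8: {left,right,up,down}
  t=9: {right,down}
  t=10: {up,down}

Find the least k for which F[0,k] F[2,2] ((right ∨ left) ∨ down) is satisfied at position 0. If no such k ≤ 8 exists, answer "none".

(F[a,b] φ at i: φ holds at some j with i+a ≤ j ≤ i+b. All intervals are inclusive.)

Scan j = 0,1,… for F[2,2] ((right ∨ left) ∨ down):
  j=0: fails
  j=1: fails
  j=2: holds
First hit at j=2, so smallest k = 2-0 = 2.

2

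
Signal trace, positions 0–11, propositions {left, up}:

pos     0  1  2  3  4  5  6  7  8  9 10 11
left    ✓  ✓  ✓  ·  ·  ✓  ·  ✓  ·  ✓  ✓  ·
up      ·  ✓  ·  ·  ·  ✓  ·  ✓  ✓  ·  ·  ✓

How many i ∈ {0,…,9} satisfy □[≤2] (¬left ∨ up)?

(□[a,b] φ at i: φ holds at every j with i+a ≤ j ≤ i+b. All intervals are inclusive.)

4

Evaluate at each i in [0,9]:
  i=0: ✗ (fails at j=0)
  i=1: ✗ (fails at j=2)
  i=2: ✗ (fails at j=2)
  i=3: ✓ (all of [3,5])
  i=4: ✓ (all of [4,6])
  i=5: ✓ (all of [5,7])
  i=6: ✓ (all of [6,8])
  i=7: ✗ (fails at j=9)
  i=8: ✗ (fails at j=9)
  i=9: ✗ (fails at j=9)
Positions where it holds: {3, 4, 5, 6} → 4.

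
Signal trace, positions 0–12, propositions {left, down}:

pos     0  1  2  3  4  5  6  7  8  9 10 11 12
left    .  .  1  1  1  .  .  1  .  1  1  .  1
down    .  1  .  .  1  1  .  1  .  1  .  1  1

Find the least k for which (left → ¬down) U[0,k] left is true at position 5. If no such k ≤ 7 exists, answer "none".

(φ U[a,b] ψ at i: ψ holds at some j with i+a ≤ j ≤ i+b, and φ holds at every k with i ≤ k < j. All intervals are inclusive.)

Need earliest j ≥ 5 with left, and (left → ¬down) at every k in [5,j-1].
  j=5: rhs fails.
  j=6: rhs fails.
  j=7: rhs holds; lhs holds on [5,6]. k = 2.

2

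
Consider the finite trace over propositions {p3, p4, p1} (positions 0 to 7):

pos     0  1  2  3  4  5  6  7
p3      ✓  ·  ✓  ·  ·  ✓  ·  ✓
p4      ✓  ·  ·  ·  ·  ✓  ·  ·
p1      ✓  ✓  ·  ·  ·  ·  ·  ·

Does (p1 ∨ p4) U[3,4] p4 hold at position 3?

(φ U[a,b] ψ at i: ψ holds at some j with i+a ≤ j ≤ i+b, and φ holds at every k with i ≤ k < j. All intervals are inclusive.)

False

Need some j in [6,7] with p4, and (p1 ∨ p4) at every k in [3,j-1].
  j=6: p4 false.
  j=7: p4 false.
No j in the window works → until fails.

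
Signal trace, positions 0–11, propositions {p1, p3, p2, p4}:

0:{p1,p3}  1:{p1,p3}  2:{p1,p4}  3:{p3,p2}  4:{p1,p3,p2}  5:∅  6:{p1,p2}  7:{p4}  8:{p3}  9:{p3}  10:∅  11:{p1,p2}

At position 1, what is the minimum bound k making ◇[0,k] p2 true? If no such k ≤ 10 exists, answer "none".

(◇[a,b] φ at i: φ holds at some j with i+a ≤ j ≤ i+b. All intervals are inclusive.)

Scan j = 1,2,… for p2:
  j=1: fails
  j=2: fails
  j=3: holds
First hit at j=3, so smallest k = 3-1 = 2.

2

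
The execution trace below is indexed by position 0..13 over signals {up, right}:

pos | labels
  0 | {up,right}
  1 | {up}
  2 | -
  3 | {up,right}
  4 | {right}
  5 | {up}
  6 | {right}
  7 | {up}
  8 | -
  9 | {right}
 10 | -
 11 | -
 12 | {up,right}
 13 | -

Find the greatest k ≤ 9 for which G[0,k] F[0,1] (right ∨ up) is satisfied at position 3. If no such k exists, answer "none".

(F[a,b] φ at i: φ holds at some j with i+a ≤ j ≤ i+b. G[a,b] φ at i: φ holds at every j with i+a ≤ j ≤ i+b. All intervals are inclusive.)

6

F[0,1] (right ∨ up) must hold from j=3 onward; find where it first fails.
  j=3: holds
  j=4: holds
  j=5: holds
  j=6: holds
  j=7: holds
  j=8: holds
  j=9: holds
  j=10: fails
Holds on [3,9], so largest k = 6.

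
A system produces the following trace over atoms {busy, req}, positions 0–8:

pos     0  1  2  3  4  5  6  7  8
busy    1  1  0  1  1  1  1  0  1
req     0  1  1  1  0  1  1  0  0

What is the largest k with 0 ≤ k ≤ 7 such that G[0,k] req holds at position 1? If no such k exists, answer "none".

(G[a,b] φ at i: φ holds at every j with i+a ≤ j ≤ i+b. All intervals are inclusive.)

2

req must hold from j=1 onward; find where it first fails.
  j=1: holds
  j=2: holds
  j=3: holds
  j=4: fails
Holds on [1,3], so largest k = 2.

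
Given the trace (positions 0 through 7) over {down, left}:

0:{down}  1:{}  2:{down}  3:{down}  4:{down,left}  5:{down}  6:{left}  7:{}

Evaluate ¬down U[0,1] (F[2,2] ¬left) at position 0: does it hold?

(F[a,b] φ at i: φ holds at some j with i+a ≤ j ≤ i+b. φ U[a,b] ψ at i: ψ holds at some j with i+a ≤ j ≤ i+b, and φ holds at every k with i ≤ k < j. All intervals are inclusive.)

Need some j in [0,1] with F[2,2] ¬left, and ¬down at every k in [0,j-1].
  j=0: F[2,2] ¬left holds; no prefix to check → satisfied.

Yes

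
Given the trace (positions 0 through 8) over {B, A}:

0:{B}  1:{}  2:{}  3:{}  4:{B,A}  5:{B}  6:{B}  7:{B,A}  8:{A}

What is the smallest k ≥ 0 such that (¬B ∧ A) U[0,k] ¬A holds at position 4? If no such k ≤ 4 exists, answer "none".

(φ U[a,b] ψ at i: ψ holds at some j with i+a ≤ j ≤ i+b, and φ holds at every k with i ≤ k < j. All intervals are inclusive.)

Need earliest j ≥ 4 with ¬A, and (¬B ∧ A) at every k in [4,j-1].
  j=4: rhs fails.
  j=5: rhs holds but lhs fails at k=4.
  j=6: rhs holds but lhs fails at k=4.
  j=7: rhs fails.
  j=8: rhs fails.
No witness within the range → none.

none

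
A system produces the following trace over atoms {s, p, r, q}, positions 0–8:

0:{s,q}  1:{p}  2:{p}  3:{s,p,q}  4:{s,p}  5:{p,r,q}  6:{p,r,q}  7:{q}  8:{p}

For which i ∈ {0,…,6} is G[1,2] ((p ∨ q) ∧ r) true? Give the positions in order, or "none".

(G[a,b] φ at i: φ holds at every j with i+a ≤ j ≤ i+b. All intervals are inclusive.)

4

Evaluate at each i in [0,6]:
  i=0: ✗ (fails at j=1)
  i=1: ✗ (fails at j=2)
  i=2: ✗ (fails at j=3)
  i=3: ✗ (fails at j=4)
  i=4: ✓ (all of [5,6])
  i=5: ✗ (fails at j=7)
  i=6: ✗ (fails at j=7)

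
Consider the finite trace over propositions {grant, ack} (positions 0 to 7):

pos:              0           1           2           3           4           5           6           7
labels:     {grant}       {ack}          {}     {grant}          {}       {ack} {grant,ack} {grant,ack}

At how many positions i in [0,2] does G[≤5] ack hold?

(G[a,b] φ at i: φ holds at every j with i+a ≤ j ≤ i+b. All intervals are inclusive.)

Evaluate at each i in [0,2]:
  i=0: ✗ (fails at j=0)
  i=1: ✗ (fails at j=2)
  i=2: ✗ (fails at j=2)
Positions where it holds: {} → 0.

0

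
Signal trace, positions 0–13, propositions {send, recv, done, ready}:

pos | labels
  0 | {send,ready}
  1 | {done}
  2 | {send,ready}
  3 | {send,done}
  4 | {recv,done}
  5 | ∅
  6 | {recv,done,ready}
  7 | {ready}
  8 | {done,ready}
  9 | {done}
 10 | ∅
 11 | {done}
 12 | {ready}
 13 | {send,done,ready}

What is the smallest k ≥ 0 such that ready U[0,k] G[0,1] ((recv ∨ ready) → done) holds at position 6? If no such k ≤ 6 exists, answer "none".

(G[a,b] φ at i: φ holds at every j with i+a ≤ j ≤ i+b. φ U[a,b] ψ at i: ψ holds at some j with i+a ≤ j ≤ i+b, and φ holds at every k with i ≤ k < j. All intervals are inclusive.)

Need earliest j ≥ 6 with G[0,1] ((recv ∨ ready) → done), and ready at every k in [6,j-1].
  j=6: rhs fails.
  j=7: rhs fails.
  j=8: rhs holds; lhs holds on [6,7]. k = 2.

2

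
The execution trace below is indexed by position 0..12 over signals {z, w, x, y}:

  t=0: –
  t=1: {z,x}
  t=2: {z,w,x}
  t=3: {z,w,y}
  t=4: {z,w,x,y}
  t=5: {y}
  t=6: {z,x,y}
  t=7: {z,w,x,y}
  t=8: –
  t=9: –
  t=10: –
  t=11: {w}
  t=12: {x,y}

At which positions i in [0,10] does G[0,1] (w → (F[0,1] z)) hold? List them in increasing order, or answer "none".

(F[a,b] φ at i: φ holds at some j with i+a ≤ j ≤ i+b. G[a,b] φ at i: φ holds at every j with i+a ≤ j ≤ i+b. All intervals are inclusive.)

0, 1, 2, 3, 4, 5, 6, 7, 8, 9

Evaluate at each i in [0,10]:
  i=0: ✓ (all of [0,1])
  i=1: ✓ (all of [1,2])
  i=2: ✓ (all of [2,3])
  i=3: ✓ (all of [3,4])
  i=4: ✓ (all of [4,5])
  i=5: ✓ (all of [5,6])
  i=6: ✓ (all of [6,7])
  i=7: ✓ (all of [7,8])
  i=8: ✓ (all of [8,9])
  i=9: ✓ (all of [9,10])
  i=10: ✗ (fails at j=11)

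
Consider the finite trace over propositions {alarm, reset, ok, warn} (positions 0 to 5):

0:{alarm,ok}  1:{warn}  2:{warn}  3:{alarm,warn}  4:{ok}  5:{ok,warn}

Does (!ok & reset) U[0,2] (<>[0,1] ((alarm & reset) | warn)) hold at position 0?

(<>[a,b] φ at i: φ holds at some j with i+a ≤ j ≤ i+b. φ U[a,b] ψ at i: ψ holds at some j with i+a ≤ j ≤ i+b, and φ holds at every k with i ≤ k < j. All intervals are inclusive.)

Need some j in [0,2] with <>[0,1] ((alarm & reset) | warn), and (!ok & reset) at every k in [0,j-1].
  j=0: <>[0,1] ((alarm & reset) | warn) holds; no prefix to check → satisfied.

Yes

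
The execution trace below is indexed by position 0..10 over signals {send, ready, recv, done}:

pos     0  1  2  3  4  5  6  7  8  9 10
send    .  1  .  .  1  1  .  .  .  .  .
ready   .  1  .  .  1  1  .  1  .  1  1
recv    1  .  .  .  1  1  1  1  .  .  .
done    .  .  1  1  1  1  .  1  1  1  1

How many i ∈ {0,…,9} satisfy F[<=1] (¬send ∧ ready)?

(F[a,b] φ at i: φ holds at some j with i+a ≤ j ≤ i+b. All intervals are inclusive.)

4

Evaluate at each i in [0,9]:
  i=0: ✗ (none in [0,1])
  i=1: ✗ (none in [1,2])
  i=2: ✗ (none in [2,3])
  i=3: ✗ (none in [3,4])
  i=4: ✗ (none in [4,5])
  i=5: ✗ (none in [5,6])
  i=6: ✓ (witness j=7)
  i=7: ✓ (witness j=7)
  i=8: ✓ (witness j=9)
  i=9: ✓ (witness j=9)
Positions where it holds: {6, 7, 8, 9} → 4.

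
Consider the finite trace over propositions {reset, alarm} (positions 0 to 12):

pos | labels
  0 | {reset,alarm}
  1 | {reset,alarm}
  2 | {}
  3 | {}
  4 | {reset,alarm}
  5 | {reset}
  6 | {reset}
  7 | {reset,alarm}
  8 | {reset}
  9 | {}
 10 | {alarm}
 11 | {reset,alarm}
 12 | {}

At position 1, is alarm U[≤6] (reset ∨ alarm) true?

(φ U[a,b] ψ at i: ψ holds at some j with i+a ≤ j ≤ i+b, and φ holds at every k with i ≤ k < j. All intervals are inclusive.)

Need some j in [1,7] with (reset ∨ alarm), and alarm at every k in [1,j-1].
  j=1: (reset ∨ alarm) holds; no prefix to check → satisfied.

Holds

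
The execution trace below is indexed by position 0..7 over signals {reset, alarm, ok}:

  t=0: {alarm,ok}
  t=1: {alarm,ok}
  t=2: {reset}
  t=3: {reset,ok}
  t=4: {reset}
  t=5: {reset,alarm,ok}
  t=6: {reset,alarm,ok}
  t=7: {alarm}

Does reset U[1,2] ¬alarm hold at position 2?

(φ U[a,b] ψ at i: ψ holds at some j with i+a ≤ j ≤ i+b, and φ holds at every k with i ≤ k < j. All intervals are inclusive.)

True

Need some j in [3,4] with ¬alarm, and reset at every k in [2,j-1].
  j=3: ¬alarm holds; reset holds at every k in [2,2] → satisfied.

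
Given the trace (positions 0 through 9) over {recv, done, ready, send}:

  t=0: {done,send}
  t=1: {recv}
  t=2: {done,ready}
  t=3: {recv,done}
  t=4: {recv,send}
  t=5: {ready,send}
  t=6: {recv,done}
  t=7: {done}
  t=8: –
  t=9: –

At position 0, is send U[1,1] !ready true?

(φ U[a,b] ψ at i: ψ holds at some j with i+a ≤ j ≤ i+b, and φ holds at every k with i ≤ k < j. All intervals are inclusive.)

Need some j in [1,1] with !ready, and send at every k in [0,j-1].
  j=1: !ready holds; send holds at every k in [0,0] → satisfied.

Yes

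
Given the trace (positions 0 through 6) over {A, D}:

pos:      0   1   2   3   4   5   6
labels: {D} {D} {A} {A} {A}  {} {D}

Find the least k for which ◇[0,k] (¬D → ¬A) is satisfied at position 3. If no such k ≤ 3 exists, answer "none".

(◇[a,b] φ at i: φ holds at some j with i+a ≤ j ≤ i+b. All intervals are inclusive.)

Scan j = 3,4,… for (¬D → ¬A):
  j=3: fails
  j=4: fails
  j=5: holds
First hit at j=5, so smallest k = 5-3 = 2.

2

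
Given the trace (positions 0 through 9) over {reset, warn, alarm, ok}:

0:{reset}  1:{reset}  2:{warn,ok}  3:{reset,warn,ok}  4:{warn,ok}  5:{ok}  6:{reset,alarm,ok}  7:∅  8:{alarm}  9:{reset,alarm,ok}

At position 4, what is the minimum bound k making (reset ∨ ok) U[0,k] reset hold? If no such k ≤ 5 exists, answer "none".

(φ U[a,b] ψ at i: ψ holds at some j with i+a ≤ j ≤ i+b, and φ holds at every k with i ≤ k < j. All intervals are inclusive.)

2

Need earliest j ≥ 4 with reset, and (reset ∨ ok) at every k in [4,j-1].
  j=4: rhs fails.
  j=5: rhs fails.
  j=6: rhs holds; lhs holds on [4,5]. k = 2.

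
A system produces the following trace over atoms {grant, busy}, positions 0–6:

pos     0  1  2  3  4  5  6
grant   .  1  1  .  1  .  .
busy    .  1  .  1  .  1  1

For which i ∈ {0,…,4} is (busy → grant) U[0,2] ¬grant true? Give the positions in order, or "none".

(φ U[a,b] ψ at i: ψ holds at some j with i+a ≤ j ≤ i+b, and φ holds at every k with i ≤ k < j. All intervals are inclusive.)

0, 1, 2, 3, 4

Evaluate at each i in [0,4]:
  i=0: ✓ (rhs at j=0)
  i=1: ✓ (rhs at j=3; lhs holds on [1,2])
  i=2: ✓ (rhs at j=3; lhs holds on [2,2])
  i=3: ✓ (rhs at j=3)
  i=4: ✓ (rhs at j=5; lhs holds on [4,4])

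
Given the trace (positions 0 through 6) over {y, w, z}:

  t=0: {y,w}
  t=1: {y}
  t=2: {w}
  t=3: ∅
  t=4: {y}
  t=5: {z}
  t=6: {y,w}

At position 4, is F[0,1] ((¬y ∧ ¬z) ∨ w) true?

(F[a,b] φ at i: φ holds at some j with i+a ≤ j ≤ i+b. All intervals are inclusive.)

Check ((¬y ∧ ¬z) ∨ w) at each j in [4,5]:
  j=4: false
  j=5: false
No position in the window satisfies it → formula fails.

False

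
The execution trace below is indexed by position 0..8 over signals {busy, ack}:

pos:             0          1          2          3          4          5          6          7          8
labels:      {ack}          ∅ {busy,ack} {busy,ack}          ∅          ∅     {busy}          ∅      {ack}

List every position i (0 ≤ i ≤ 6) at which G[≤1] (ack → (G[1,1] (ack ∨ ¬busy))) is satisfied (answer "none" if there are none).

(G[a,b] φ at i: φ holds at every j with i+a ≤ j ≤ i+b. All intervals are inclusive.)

Evaluate at each i in [0,6]:
  i=0: ✓ (all of [0,1])
  i=1: ✓ (all of [1,2])
  i=2: ✓ (all of [2,3])
  i=3: ✓ (all of [3,4])
  i=4: ✓ (all of [4,5])
  i=5: ✓ (all of [5,6])
  i=6: ✓ (all of [6,7])

0, 1, 2, 3, 4, 5, 6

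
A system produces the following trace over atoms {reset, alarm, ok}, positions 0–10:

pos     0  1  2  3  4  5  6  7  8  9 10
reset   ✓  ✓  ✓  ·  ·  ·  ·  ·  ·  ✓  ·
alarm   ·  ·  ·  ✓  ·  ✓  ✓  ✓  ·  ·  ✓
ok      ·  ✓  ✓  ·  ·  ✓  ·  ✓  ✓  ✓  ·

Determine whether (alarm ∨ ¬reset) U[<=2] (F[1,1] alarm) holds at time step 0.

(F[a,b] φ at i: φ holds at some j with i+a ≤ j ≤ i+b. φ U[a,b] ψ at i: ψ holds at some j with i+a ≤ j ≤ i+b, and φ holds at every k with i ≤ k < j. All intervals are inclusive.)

Need some j in [0,2] with F[1,1] alarm, and (alarm ∨ ¬reset) at every k in [0,j-1].
  j=0: F[1,1] alarm — fails (none in [1,1]).
  j=1: F[1,1] alarm — fails (none in [2,2]).
  j=2: F[1,1] alarm holds, but (alarm ∨ ¬reset) fails at k=0 → not this j.
No j in the window works → until fails.

No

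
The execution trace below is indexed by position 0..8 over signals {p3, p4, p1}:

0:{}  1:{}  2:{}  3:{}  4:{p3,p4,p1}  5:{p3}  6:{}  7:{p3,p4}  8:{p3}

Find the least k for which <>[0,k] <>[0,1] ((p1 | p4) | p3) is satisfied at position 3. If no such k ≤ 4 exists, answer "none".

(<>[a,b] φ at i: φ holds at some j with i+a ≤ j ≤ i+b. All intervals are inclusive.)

0

Scan j = 3,4,… for <>[0,1] ((p1 | p4) | p3):
  j=3: holds
First hit at j=3, so smallest k = 3-3 = 0.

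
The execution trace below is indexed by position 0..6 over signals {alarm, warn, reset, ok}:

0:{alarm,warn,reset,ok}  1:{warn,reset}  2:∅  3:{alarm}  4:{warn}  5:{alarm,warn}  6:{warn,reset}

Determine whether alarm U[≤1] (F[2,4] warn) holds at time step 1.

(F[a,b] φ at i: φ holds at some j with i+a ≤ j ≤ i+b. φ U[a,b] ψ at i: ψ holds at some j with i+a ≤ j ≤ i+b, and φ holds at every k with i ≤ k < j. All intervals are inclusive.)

True

Need some j in [1,2] with F[2,4] warn, and alarm at every k in [1,j-1].
  j=1: F[2,4] warn holds; no prefix to check → satisfied.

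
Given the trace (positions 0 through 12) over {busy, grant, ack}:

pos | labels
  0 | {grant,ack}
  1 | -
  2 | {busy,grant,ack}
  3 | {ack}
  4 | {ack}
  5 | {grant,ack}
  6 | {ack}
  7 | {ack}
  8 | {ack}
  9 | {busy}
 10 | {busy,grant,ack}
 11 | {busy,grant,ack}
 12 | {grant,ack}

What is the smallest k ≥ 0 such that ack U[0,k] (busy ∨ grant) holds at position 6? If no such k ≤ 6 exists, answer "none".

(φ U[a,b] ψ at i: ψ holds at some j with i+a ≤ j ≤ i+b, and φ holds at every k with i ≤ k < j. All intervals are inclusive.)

Need earliest j ≥ 6 with (busy ∨ grant), and ack at every k in [6,j-1].
  j=6: rhs fails.
  j=7: rhs fails.
  j=8: rhs fails.
  j=9: rhs holds; lhs holds on [6,8]. k = 3.

3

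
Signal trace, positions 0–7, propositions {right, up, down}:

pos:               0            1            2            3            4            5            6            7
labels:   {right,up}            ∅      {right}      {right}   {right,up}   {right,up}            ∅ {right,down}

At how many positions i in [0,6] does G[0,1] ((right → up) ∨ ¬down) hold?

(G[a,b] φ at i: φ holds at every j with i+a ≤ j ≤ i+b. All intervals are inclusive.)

Evaluate at each i in [0,6]:
  i=0: ✓ (all of [0,1])
  i=1: ✓ (all of [1,2])
  i=2: ✓ (all of [2,3])
  i=3: ✓ (all of [3,4])
  i=4: ✓ (all of [4,5])
  i=5: ✓ (all of [5,6])
  i=6: ✗ (fails at j=7)
Positions where it holds: {0, 1, 2, 3, 4, 5} → 6.

6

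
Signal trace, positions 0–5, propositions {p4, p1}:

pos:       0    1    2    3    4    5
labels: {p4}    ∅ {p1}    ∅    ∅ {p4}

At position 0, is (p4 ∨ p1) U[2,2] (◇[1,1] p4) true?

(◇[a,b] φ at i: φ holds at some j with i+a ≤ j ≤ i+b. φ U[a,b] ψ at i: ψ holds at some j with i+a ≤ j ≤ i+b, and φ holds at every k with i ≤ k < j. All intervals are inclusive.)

Need some j in [2,2] with ◇[1,1] p4, and (p4 ∨ p1) at every k in [0,j-1].
  j=2: ◇[1,1] p4 — fails (none in [3,3]).
No j in the window works → until fails.

False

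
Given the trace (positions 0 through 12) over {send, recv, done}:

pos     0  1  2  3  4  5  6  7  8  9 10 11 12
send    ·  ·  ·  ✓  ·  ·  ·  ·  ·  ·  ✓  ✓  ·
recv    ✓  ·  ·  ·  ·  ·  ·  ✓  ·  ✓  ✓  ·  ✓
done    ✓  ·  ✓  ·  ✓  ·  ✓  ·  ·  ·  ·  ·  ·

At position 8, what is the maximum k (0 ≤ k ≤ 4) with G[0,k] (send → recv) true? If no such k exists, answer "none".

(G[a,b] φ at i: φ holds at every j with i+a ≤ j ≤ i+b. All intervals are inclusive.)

(send → recv) must hold from j=8 onward; find where it first fails.
  j=8: holds
  j=9: holds
  j=10: holds
  j=11: fails
Holds on [8,10], so largest k = 2.

2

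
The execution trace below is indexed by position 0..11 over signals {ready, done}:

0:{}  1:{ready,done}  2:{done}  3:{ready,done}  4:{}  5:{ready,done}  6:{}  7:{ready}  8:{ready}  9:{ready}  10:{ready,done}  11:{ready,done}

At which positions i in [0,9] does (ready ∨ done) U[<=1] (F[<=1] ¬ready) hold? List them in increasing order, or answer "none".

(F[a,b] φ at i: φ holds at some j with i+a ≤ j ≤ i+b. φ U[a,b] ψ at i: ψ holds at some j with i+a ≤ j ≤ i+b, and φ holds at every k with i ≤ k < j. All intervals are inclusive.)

Evaluate at each i in [0,9]:
  i=0: ✓ (rhs at j=0)
  i=1: ✓ (rhs at j=1)
  i=2: ✓ (rhs at j=2)
  i=3: ✓ (rhs at j=3)
  i=4: ✓ (rhs at j=4)
  i=5: ✓ (rhs at j=5)
  i=6: ✓ (rhs at j=6)
  i=7: ✗ (no rhs in [7,8])
  i=8: ✗ (no rhs in [8,9])
  i=9: ✗ (no rhs in [9,10])

0, 1, 2, 3, 4, 5, 6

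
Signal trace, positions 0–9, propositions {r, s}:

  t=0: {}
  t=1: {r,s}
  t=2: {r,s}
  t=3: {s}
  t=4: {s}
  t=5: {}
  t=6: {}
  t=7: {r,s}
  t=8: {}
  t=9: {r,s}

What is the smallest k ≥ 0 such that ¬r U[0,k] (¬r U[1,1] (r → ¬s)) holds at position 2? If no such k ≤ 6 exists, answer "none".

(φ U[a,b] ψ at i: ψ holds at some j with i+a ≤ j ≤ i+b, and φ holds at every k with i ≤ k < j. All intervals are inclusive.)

Need earliest j ≥ 2 with (¬r U[1,1] (r → ¬s)), and ¬r at every k in [2,j-1].
  j=2: rhs fails.
  j=3: rhs holds but lhs fails at k=2.
  j=4: rhs holds but lhs fails at k=2.
  j=5: rhs holds but lhs fails at k=2.
  j=6: rhs fails.
  j=7: rhs fails.
  j=8: rhs fails.
No witness within the range → none.

none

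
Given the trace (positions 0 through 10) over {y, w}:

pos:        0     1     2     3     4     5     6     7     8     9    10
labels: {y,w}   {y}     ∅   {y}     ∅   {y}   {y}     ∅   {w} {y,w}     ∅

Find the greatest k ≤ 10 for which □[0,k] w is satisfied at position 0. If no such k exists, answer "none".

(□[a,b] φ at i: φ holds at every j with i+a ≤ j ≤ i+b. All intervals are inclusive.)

w must hold from j=0 onward; find where it first fails.
  j=0: holds
  j=1: fails
Holds on [0,0], so largest k = 0.

0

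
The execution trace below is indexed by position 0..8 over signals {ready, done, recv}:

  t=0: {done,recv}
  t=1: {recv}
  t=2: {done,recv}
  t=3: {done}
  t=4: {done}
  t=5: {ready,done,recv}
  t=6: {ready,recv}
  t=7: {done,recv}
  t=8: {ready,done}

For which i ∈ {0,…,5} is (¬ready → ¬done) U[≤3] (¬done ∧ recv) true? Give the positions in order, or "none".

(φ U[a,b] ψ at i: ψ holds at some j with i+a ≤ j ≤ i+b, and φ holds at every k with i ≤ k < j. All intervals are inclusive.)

1, 5

Evaluate at each i in [0,5]:
  i=0: ✗ (lhs fails at k=0 before rhs at j=1)
  i=1: ✓ (rhs at j=1)
  i=2: ✗ (no rhs in [2,5])
  i=3: ✗ (lhs fails at k=3 before rhs at j=6)
  i=4: ✗ (lhs fails at k=4 before rhs at j=6)
  i=5: ✓ (rhs at j=6; lhs holds on [5,5])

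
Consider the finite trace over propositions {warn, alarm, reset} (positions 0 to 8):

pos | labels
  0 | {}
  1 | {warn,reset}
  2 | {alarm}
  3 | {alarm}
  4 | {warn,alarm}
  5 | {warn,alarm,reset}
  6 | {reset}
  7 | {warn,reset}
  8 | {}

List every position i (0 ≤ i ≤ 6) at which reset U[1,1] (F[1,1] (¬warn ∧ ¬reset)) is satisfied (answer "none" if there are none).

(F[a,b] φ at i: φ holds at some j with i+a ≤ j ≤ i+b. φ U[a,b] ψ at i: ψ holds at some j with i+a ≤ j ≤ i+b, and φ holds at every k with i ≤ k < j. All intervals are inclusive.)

1, 6

Evaluate at each i in [0,6]:
  i=0: ✗ (lhs fails at k=0 before rhs at j=1)
  i=1: ✓ (rhs at j=2; lhs holds on [1,1])
  i=2: ✗ (no rhs in [3,3])
  i=3: ✗ (no rhs in [4,4])
  i=4: ✗ (no rhs in [5,5])
  i=5: ✗ (no rhs in [6,6])
  i=6: ✓ (rhs at j=7; lhs holds on [6,6])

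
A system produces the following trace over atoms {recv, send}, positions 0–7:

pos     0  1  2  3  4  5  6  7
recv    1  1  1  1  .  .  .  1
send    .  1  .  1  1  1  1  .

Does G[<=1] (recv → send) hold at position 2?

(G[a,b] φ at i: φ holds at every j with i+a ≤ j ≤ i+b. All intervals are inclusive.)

Does not hold

Check (recv → send) at every j in [2,3]:
  j=2: antecedent true; consequent false → ✗
  j=3: antecedent true; consequent true → ✓
Fails at j=2 → formula fails.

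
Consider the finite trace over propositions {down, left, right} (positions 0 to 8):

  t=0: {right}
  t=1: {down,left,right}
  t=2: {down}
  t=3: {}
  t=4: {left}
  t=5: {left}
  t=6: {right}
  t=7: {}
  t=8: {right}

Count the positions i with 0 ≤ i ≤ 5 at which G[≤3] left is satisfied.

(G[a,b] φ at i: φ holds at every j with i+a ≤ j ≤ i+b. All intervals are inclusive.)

Evaluate at each i in [0,5]:
  i=0: ✗ (fails at j=0)
  i=1: ✗ (fails at j=2)
  i=2: ✗ (fails at j=2)
  i=3: ✗ (fails at j=3)
  i=4: ✗ (fails at j=6)
  i=5: ✗ (fails at j=6)
Positions where it holds: {} → 0.

0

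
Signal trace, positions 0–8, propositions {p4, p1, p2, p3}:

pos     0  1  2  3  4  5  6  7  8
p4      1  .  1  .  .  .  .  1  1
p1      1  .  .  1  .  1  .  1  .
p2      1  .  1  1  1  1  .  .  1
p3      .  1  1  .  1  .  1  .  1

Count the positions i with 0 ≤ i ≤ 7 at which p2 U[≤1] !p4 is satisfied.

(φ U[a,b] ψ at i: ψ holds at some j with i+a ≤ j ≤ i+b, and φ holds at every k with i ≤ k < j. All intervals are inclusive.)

Evaluate at each i in [0,7]:
  i=0: ✓ (rhs at j=1; lhs holds on [0,0])
  i=1: ✓ (rhs at j=1)
  i=2: ✓ (rhs at j=3; lhs holds on [2,2])
  i=3: ✓ (rhs at j=3)
  i=4: ✓ (rhs at j=4)
  i=5: ✓ (rhs at j=5)
  i=6: ✓ (rhs at j=6)
  i=7: ✗ (no rhs in [7,8])
Positions where it holds: {0, 1, 2, 3, 4, 5, 6} → 7.

7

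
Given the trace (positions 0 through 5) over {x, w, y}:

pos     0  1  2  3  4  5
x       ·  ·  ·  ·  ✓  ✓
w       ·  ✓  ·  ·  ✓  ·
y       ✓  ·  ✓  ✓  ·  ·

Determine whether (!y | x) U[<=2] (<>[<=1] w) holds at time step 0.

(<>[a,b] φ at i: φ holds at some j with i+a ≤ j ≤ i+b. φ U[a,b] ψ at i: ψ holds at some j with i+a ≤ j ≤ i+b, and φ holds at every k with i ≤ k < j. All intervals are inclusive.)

Yes

Need some j in [0,2] with <>[<=1] w, and (!y | x) at every k in [0,j-1].
  j=0: <>[<=1] w holds; no prefix to check → satisfied.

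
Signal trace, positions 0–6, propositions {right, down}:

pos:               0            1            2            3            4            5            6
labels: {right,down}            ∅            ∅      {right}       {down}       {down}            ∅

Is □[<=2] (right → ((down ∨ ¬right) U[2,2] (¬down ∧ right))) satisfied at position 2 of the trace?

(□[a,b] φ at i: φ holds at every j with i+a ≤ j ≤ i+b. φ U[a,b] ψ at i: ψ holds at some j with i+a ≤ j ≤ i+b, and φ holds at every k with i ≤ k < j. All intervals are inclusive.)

False

Check (right → ((down ∨ ¬right) U[2,2] (¬down ∧ right))) at every j in [2,4]:
  j=2: antecedent false → ✓
  j=3: antecedent true; consequent fails → ✗
  j=4: antecedent false → ✓
Fails at j=3 → formula fails.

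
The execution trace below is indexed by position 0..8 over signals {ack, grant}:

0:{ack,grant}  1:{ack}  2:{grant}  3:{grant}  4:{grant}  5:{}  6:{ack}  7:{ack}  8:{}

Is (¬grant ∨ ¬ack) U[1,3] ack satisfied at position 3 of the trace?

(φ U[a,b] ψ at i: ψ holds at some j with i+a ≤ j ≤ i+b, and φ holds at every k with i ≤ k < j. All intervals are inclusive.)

Holds

Need some j in [4,6] with ack, and (¬grant ∨ ¬ack) at every k in [3,j-1].
  j=4: ack false.
  j=5: ack false.
  j=6: ack holds; (¬grant ∨ ¬ack) holds at every k in [3,5] → satisfied.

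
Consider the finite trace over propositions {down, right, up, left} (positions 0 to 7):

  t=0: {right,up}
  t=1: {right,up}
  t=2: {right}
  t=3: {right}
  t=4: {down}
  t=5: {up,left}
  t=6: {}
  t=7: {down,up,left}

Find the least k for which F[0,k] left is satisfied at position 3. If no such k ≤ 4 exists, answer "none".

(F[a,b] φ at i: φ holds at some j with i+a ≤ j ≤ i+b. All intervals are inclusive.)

2

Scan j = 3,4,… for left:
  j=3: fails
  j=4: fails
  j=5: holds
First hit at j=5, so smallest k = 5-3 = 2.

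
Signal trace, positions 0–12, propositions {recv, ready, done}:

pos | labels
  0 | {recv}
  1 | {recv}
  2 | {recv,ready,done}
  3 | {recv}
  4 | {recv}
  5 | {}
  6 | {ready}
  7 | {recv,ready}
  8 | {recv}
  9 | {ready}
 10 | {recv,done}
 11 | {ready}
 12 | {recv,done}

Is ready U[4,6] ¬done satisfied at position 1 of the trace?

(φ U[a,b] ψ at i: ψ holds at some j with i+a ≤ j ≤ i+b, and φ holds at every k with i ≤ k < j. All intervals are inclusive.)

False

Need some j in [5,7] with ¬done, and ready at every k in [1,j-1].
  j=5: ¬done holds, but ready fails at k=1 → not this j.
  j=6: ¬done holds, but ready fails at k=1 → not this j.
  j=7: ¬done holds, but ready fails at k=1 → not this j.
No j in the window works → until fails.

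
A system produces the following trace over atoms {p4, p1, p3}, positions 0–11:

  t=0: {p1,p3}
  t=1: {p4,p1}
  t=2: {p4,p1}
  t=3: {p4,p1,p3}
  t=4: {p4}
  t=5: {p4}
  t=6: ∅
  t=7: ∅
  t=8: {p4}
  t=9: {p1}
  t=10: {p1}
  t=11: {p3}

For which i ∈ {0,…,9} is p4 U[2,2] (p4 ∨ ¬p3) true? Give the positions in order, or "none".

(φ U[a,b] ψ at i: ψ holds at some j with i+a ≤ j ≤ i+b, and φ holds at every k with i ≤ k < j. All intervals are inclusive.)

Evaluate at each i in [0,9]:
  i=0: ✗ (lhs fails at k=0 before rhs at j=2)
  i=1: ✓ (rhs at j=3; lhs holds on [1,2])
  i=2: ✓ (rhs at j=4; lhs holds on [2,3])
  i=3: ✓ (rhs at j=5; lhs holds on [3,4])
  i=4: ✓ (rhs at j=6; lhs holds on [4,5])
  i=5: ✗ (lhs fails at k=6 before rhs at j=7)
  i=6: ✗ (lhs fails at k=6 before rhs at j=8)
  i=7: ✗ (lhs fails at k=7 before rhs at j=9)
  i=8: ✗ (lhs fails at k=9 before rhs at j=10)
  i=9: ✗ (no rhs in [11,11])

1, 2, 3, 4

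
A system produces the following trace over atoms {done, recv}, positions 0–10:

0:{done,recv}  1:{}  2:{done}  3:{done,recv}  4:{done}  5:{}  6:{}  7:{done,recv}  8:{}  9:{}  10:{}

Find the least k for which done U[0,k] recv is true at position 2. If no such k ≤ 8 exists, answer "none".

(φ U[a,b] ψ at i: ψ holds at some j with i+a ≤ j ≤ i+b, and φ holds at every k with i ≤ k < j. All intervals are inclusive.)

1

Need earliest j ≥ 2 with recv, and done at every k in [2,j-1].
  j=2: rhs fails.
  j=3: rhs holds; lhs holds on [2,2]. k = 1.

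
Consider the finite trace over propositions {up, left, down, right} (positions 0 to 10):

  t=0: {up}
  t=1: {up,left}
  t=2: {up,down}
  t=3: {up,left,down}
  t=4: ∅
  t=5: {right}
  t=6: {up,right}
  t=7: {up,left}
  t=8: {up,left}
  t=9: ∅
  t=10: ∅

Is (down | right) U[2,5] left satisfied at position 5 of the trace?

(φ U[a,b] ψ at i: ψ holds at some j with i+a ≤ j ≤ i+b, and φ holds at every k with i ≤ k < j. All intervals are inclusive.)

Need some j in [7,10] with left, and (down | right) at every k in [5,j-1].
  j=7: left holds; (down | right) holds at every k in [5,6] → satisfied.

Holds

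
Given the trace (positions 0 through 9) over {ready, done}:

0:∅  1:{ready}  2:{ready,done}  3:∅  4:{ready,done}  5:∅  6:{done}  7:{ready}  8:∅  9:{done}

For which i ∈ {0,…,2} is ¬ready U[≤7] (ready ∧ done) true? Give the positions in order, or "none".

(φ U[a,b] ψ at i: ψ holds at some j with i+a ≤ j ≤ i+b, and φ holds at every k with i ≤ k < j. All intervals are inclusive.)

2

Evaluate at each i in [0,2]:
  i=0: ✗ (lhs fails at k=1 before rhs at j=2)
  i=1: ✗ (lhs fails at k=1 before rhs at j=2)
  i=2: ✓ (rhs at j=2)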